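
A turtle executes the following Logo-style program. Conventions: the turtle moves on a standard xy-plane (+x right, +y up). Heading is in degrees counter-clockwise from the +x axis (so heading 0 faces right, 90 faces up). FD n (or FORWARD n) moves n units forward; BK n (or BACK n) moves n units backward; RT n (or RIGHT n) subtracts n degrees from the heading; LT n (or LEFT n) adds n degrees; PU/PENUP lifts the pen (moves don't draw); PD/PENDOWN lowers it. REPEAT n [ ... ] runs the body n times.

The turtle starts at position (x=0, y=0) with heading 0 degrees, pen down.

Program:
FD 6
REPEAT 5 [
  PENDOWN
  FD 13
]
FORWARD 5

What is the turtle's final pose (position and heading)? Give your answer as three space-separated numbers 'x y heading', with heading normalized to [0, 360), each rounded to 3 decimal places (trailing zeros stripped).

Executing turtle program step by step:
Start: pos=(0,0), heading=0, pen down
FD 6: (0,0) -> (6,0) [heading=0, draw]
REPEAT 5 [
  -- iteration 1/5 --
  PD: pen down
  FD 13: (6,0) -> (19,0) [heading=0, draw]
  -- iteration 2/5 --
  PD: pen down
  FD 13: (19,0) -> (32,0) [heading=0, draw]
  -- iteration 3/5 --
  PD: pen down
  FD 13: (32,0) -> (45,0) [heading=0, draw]
  -- iteration 4/5 --
  PD: pen down
  FD 13: (45,0) -> (58,0) [heading=0, draw]
  -- iteration 5/5 --
  PD: pen down
  FD 13: (58,0) -> (71,0) [heading=0, draw]
]
FD 5: (71,0) -> (76,0) [heading=0, draw]
Final: pos=(76,0), heading=0, 7 segment(s) drawn

Answer: 76 0 0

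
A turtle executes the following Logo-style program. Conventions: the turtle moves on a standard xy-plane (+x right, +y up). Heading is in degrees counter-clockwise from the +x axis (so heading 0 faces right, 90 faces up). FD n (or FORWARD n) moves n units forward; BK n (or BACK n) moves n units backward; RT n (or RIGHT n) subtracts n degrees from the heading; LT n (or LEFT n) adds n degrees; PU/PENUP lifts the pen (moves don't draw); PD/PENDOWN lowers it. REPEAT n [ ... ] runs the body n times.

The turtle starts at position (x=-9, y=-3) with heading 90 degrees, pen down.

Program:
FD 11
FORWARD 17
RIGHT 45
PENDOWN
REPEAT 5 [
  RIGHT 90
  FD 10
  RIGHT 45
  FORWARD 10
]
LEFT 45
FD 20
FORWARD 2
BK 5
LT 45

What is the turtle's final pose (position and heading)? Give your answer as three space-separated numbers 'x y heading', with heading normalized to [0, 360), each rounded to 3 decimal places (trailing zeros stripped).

Executing turtle program step by step:
Start: pos=(-9,-3), heading=90, pen down
FD 11: (-9,-3) -> (-9,8) [heading=90, draw]
FD 17: (-9,8) -> (-9,25) [heading=90, draw]
RT 45: heading 90 -> 45
PD: pen down
REPEAT 5 [
  -- iteration 1/5 --
  RT 90: heading 45 -> 315
  FD 10: (-9,25) -> (-1.929,17.929) [heading=315, draw]
  RT 45: heading 315 -> 270
  FD 10: (-1.929,17.929) -> (-1.929,7.929) [heading=270, draw]
  -- iteration 2/5 --
  RT 90: heading 270 -> 180
  FD 10: (-1.929,7.929) -> (-11.929,7.929) [heading=180, draw]
  RT 45: heading 180 -> 135
  FD 10: (-11.929,7.929) -> (-19,15) [heading=135, draw]
  -- iteration 3/5 --
  RT 90: heading 135 -> 45
  FD 10: (-19,15) -> (-11.929,22.071) [heading=45, draw]
  RT 45: heading 45 -> 0
  FD 10: (-11.929,22.071) -> (-1.929,22.071) [heading=0, draw]
  -- iteration 4/5 --
  RT 90: heading 0 -> 270
  FD 10: (-1.929,22.071) -> (-1.929,12.071) [heading=270, draw]
  RT 45: heading 270 -> 225
  FD 10: (-1.929,12.071) -> (-9,5) [heading=225, draw]
  -- iteration 5/5 --
  RT 90: heading 225 -> 135
  FD 10: (-9,5) -> (-16.071,12.071) [heading=135, draw]
  RT 45: heading 135 -> 90
  FD 10: (-16.071,12.071) -> (-16.071,22.071) [heading=90, draw]
]
LT 45: heading 90 -> 135
FD 20: (-16.071,22.071) -> (-30.213,36.213) [heading=135, draw]
FD 2: (-30.213,36.213) -> (-31.627,37.627) [heading=135, draw]
BK 5: (-31.627,37.627) -> (-28.092,34.092) [heading=135, draw]
LT 45: heading 135 -> 180
Final: pos=(-28.092,34.092), heading=180, 15 segment(s) drawn

Answer: -28.092 34.092 180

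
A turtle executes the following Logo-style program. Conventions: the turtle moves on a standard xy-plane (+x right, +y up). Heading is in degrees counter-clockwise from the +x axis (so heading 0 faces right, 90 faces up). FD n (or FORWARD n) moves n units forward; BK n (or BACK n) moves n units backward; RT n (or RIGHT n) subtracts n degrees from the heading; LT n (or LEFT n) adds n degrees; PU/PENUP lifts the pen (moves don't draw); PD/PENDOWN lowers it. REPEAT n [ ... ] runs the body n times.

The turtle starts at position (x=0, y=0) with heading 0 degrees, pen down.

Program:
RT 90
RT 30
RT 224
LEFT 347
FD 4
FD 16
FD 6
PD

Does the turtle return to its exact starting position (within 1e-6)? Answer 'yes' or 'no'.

Answer: no

Derivation:
Executing turtle program step by step:
Start: pos=(0,0), heading=0, pen down
RT 90: heading 0 -> 270
RT 30: heading 270 -> 240
RT 224: heading 240 -> 16
LT 347: heading 16 -> 3
FD 4: (0,0) -> (3.995,0.209) [heading=3, draw]
FD 16: (3.995,0.209) -> (19.973,1.047) [heading=3, draw]
FD 6: (19.973,1.047) -> (25.964,1.361) [heading=3, draw]
PD: pen down
Final: pos=(25.964,1.361), heading=3, 3 segment(s) drawn

Start position: (0, 0)
Final position: (25.964, 1.361)
Distance = 26; >= 1e-6 -> NOT closed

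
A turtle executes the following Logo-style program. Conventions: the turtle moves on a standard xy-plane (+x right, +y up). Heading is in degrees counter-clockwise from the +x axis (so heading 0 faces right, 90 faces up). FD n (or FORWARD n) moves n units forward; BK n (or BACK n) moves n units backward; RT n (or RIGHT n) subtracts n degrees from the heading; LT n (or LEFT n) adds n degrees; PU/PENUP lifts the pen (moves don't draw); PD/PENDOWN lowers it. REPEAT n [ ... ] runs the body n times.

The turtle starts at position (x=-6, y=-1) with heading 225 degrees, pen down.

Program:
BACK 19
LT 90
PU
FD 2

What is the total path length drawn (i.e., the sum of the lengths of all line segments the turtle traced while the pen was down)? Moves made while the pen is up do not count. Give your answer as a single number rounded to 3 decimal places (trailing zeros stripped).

Answer: 19

Derivation:
Executing turtle program step by step:
Start: pos=(-6,-1), heading=225, pen down
BK 19: (-6,-1) -> (7.435,12.435) [heading=225, draw]
LT 90: heading 225 -> 315
PU: pen up
FD 2: (7.435,12.435) -> (8.849,11.021) [heading=315, move]
Final: pos=(8.849,11.021), heading=315, 1 segment(s) drawn

Segment lengths:
  seg 1: (-6,-1) -> (7.435,12.435), length = 19
Total = 19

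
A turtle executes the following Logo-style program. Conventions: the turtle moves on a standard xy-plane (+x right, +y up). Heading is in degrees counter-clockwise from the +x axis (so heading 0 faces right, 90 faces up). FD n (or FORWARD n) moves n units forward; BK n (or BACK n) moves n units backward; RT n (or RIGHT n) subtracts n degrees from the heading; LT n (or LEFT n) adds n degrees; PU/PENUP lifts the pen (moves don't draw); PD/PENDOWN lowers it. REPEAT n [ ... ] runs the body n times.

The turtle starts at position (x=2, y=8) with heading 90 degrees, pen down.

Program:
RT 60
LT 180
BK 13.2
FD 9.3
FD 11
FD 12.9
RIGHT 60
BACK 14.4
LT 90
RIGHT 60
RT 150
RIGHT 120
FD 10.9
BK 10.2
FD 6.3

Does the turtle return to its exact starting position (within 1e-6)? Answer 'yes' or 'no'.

Answer: no

Derivation:
Executing turtle program step by step:
Start: pos=(2,8), heading=90, pen down
RT 60: heading 90 -> 30
LT 180: heading 30 -> 210
BK 13.2: (2,8) -> (13.432,14.6) [heading=210, draw]
FD 9.3: (13.432,14.6) -> (5.377,9.95) [heading=210, draw]
FD 11: (5.377,9.95) -> (-4.149,4.45) [heading=210, draw]
FD 12.9: (-4.149,4.45) -> (-15.321,-2) [heading=210, draw]
RT 60: heading 210 -> 150
BK 14.4: (-15.321,-2) -> (-2.85,-9.2) [heading=150, draw]
LT 90: heading 150 -> 240
RT 60: heading 240 -> 180
RT 150: heading 180 -> 30
RT 120: heading 30 -> 270
FD 10.9: (-2.85,-9.2) -> (-2.85,-20.1) [heading=270, draw]
BK 10.2: (-2.85,-20.1) -> (-2.85,-9.9) [heading=270, draw]
FD 6.3: (-2.85,-9.9) -> (-2.85,-16.2) [heading=270, draw]
Final: pos=(-2.85,-16.2), heading=270, 8 segment(s) drawn

Start position: (2, 8)
Final position: (-2.85, -16.2)
Distance = 24.681; >= 1e-6 -> NOT closed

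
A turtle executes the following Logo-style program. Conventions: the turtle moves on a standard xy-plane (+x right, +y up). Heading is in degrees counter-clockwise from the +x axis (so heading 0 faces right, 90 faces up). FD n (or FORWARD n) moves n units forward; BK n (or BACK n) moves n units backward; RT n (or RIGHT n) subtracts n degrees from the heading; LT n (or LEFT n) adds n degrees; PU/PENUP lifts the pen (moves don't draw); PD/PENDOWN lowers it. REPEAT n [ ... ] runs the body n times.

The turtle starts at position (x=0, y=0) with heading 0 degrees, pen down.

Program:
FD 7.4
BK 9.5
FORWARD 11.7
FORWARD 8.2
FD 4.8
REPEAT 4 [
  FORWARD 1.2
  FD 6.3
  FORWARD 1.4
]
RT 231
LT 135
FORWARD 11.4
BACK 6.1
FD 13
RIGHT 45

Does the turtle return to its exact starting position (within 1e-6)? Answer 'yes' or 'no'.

Executing turtle program step by step:
Start: pos=(0,0), heading=0, pen down
FD 7.4: (0,0) -> (7.4,0) [heading=0, draw]
BK 9.5: (7.4,0) -> (-2.1,0) [heading=0, draw]
FD 11.7: (-2.1,0) -> (9.6,0) [heading=0, draw]
FD 8.2: (9.6,0) -> (17.8,0) [heading=0, draw]
FD 4.8: (17.8,0) -> (22.6,0) [heading=0, draw]
REPEAT 4 [
  -- iteration 1/4 --
  FD 1.2: (22.6,0) -> (23.8,0) [heading=0, draw]
  FD 6.3: (23.8,0) -> (30.1,0) [heading=0, draw]
  FD 1.4: (30.1,0) -> (31.5,0) [heading=0, draw]
  -- iteration 2/4 --
  FD 1.2: (31.5,0) -> (32.7,0) [heading=0, draw]
  FD 6.3: (32.7,0) -> (39,0) [heading=0, draw]
  FD 1.4: (39,0) -> (40.4,0) [heading=0, draw]
  -- iteration 3/4 --
  FD 1.2: (40.4,0) -> (41.6,0) [heading=0, draw]
  FD 6.3: (41.6,0) -> (47.9,0) [heading=0, draw]
  FD 1.4: (47.9,0) -> (49.3,0) [heading=0, draw]
  -- iteration 4/4 --
  FD 1.2: (49.3,0) -> (50.5,0) [heading=0, draw]
  FD 6.3: (50.5,0) -> (56.8,0) [heading=0, draw]
  FD 1.4: (56.8,0) -> (58.2,0) [heading=0, draw]
]
RT 231: heading 0 -> 129
LT 135: heading 129 -> 264
FD 11.4: (58.2,0) -> (57.008,-11.338) [heading=264, draw]
BK 6.1: (57.008,-11.338) -> (57.646,-5.271) [heading=264, draw]
FD 13: (57.646,-5.271) -> (56.287,-18.2) [heading=264, draw]
RT 45: heading 264 -> 219
Final: pos=(56.287,-18.2), heading=219, 20 segment(s) drawn

Start position: (0, 0)
Final position: (56.287, -18.2)
Distance = 59.156; >= 1e-6 -> NOT closed

Answer: no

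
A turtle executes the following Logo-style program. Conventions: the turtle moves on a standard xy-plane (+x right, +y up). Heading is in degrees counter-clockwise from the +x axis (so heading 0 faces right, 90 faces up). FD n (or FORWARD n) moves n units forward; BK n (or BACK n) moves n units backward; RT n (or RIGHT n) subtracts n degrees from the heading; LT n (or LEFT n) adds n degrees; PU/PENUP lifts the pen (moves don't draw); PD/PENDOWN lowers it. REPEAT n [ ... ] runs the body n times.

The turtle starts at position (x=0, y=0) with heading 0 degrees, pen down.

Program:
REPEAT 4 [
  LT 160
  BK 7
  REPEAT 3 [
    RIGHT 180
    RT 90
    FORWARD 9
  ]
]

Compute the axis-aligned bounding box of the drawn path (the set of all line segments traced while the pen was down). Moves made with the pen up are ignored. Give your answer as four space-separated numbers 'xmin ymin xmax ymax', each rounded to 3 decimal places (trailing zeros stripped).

Answer: 0 -13.93 32.214 28.289

Derivation:
Executing turtle program step by step:
Start: pos=(0,0), heading=0, pen down
REPEAT 4 [
  -- iteration 1/4 --
  LT 160: heading 0 -> 160
  BK 7: (0,0) -> (6.578,-2.394) [heading=160, draw]
  REPEAT 3 [
    -- iteration 1/3 --
    RT 180: heading 160 -> 340
    RT 90: heading 340 -> 250
    FD 9: (6.578,-2.394) -> (3.5,-10.851) [heading=250, draw]
    -- iteration 2/3 --
    RT 180: heading 250 -> 70
    RT 90: heading 70 -> 340
    FD 9: (3.5,-10.851) -> (11.957,-13.93) [heading=340, draw]
    -- iteration 3/3 --
    RT 180: heading 340 -> 160
    RT 90: heading 160 -> 70
    FD 9: (11.957,-13.93) -> (15.035,-5.472) [heading=70, draw]
  ]
  -- iteration 2/4 --
  LT 160: heading 70 -> 230
  BK 7: (15.035,-5.472) -> (19.535,-0.11) [heading=230, draw]
  REPEAT 3 [
    -- iteration 1/3 --
    RT 180: heading 230 -> 50
    RT 90: heading 50 -> 320
    FD 9: (19.535,-0.11) -> (26.429,-5.895) [heading=320, draw]
    -- iteration 2/3 --
    RT 180: heading 320 -> 140
    RT 90: heading 140 -> 50
    FD 9: (26.429,-5.895) -> (32.214,0.999) [heading=50, draw]
    -- iteration 3/3 --
    RT 180: heading 50 -> 230
    RT 90: heading 230 -> 140
    FD 9: (32.214,0.999) -> (25.32,6.784) [heading=140, draw]
  ]
  -- iteration 3/4 --
  LT 160: heading 140 -> 300
  BK 7: (25.32,6.784) -> (21.82,12.847) [heading=300, draw]
  REPEAT 3 [
    -- iteration 1/3 --
    RT 180: heading 300 -> 120
    RT 90: heading 120 -> 30
    FD 9: (21.82,12.847) -> (29.614,17.347) [heading=30, draw]
    -- iteration 2/3 --
    RT 180: heading 30 -> 210
    RT 90: heading 210 -> 120
    FD 9: (29.614,17.347) -> (25.114,25.141) [heading=120, draw]
    -- iteration 3/3 --
    RT 180: heading 120 -> 300
    RT 90: heading 300 -> 210
    FD 9: (25.114,25.141) -> (17.32,20.641) [heading=210, draw]
  ]
  -- iteration 4/4 --
  LT 160: heading 210 -> 10
  BK 7: (17.32,20.641) -> (10.426,19.425) [heading=10, draw]
  REPEAT 3 [
    -- iteration 1/3 --
    RT 180: heading 10 -> 190
    RT 90: heading 190 -> 100
    FD 9: (10.426,19.425) -> (8.863,28.289) [heading=100, draw]
    -- iteration 2/3 --
    RT 180: heading 100 -> 280
    RT 90: heading 280 -> 190
    FD 9: (8.863,28.289) -> (0,26.726) [heading=190, draw]
    -- iteration 3/3 --
    RT 180: heading 190 -> 10
    RT 90: heading 10 -> 280
    FD 9: (0,26.726) -> (1.563,17.862) [heading=280, draw]
  ]
]
Final: pos=(1.563,17.862), heading=280, 16 segment(s) drawn

Segment endpoints: x in {0, 0, 1.563, 3.5, 6.578, 8.863, 10.426, 11.957, 15.035, 17.32, 19.535, 21.82, 25.114, 25.32, 26.429, 29.614, 32.214}, y in {-13.93, -10.851, -5.895, -5.472, -2.394, -0.11, 0, 0.999, 6.784, 12.847, 17.347, 17.862, 19.425, 20.641, 25.141, 26.726, 28.289}
xmin=0, ymin=-13.93, xmax=32.214, ymax=28.289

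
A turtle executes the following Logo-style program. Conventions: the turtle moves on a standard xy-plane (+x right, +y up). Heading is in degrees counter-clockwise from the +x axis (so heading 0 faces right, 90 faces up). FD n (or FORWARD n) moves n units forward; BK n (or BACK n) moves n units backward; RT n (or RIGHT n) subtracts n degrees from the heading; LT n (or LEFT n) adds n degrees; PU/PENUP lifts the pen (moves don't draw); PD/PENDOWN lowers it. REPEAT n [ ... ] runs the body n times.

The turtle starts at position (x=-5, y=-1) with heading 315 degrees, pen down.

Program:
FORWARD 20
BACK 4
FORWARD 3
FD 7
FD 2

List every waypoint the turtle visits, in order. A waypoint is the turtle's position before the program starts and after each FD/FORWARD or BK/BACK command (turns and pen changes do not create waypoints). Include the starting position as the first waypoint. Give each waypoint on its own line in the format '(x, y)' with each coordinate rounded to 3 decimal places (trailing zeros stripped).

Answer: (-5, -1)
(9.142, -15.142)
(6.314, -12.314)
(8.435, -14.435)
(13.385, -19.385)
(14.799, -20.799)

Derivation:
Executing turtle program step by step:
Start: pos=(-5,-1), heading=315, pen down
FD 20: (-5,-1) -> (9.142,-15.142) [heading=315, draw]
BK 4: (9.142,-15.142) -> (6.314,-12.314) [heading=315, draw]
FD 3: (6.314,-12.314) -> (8.435,-14.435) [heading=315, draw]
FD 7: (8.435,-14.435) -> (13.385,-19.385) [heading=315, draw]
FD 2: (13.385,-19.385) -> (14.799,-20.799) [heading=315, draw]
Final: pos=(14.799,-20.799), heading=315, 5 segment(s) drawn
Waypoints (6 total):
(-5, -1)
(9.142, -15.142)
(6.314, -12.314)
(8.435, -14.435)
(13.385, -19.385)
(14.799, -20.799)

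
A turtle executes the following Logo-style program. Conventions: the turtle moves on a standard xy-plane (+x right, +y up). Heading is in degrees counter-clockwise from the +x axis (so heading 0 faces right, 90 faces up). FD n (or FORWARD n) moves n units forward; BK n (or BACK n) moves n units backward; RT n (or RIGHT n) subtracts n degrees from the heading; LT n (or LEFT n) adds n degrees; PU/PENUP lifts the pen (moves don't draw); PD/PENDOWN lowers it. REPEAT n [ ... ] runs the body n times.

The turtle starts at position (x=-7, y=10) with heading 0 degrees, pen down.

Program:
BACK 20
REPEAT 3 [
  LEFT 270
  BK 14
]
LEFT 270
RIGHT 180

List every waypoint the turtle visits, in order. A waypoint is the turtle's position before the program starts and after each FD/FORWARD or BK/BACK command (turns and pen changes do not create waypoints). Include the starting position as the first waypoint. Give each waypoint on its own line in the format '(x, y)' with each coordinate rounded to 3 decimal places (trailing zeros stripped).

Executing turtle program step by step:
Start: pos=(-7,10), heading=0, pen down
BK 20: (-7,10) -> (-27,10) [heading=0, draw]
REPEAT 3 [
  -- iteration 1/3 --
  LT 270: heading 0 -> 270
  BK 14: (-27,10) -> (-27,24) [heading=270, draw]
  -- iteration 2/3 --
  LT 270: heading 270 -> 180
  BK 14: (-27,24) -> (-13,24) [heading=180, draw]
  -- iteration 3/3 --
  LT 270: heading 180 -> 90
  BK 14: (-13,24) -> (-13,10) [heading=90, draw]
]
LT 270: heading 90 -> 0
RT 180: heading 0 -> 180
Final: pos=(-13,10), heading=180, 4 segment(s) drawn
Waypoints (5 total):
(-7, 10)
(-27, 10)
(-27, 24)
(-13, 24)
(-13, 10)

Answer: (-7, 10)
(-27, 10)
(-27, 24)
(-13, 24)
(-13, 10)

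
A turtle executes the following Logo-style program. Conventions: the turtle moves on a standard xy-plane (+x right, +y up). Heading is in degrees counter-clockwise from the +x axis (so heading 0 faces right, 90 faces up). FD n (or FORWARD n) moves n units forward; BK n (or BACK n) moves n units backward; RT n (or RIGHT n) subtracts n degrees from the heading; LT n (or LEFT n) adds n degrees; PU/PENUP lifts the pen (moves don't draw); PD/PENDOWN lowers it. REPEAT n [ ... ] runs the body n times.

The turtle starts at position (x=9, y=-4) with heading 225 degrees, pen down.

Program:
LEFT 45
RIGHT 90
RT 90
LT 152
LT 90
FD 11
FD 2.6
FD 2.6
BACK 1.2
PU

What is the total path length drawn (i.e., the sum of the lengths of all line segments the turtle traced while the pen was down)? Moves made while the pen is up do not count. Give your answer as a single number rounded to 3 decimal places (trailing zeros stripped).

Executing turtle program step by step:
Start: pos=(9,-4), heading=225, pen down
LT 45: heading 225 -> 270
RT 90: heading 270 -> 180
RT 90: heading 180 -> 90
LT 152: heading 90 -> 242
LT 90: heading 242 -> 332
FD 11: (9,-4) -> (18.712,-9.164) [heading=332, draw]
FD 2.6: (18.712,-9.164) -> (21.008,-10.385) [heading=332, draw]
FD 2.6: (21.008,-10.385) -> (23.304,-11.605) [heading=332, draw]
BK 1.2: (23.304,-11.605) -> (22.244,-11.042) [heading=332, draw]
PU: pen up
Final: pos=(22.244,-11.042), heading=332, 4 segment(s) drawn

Segment lengths:
  seg 1: (9,-4) -> (18.712,-9.164), length = 11
  seg 2: (18.712,-9.164) -> (21.008,-10.385), length = 2.6
  seg 3: (21.008,-10.385) -> (23.304,-11.605), length = 2.6
  seg 4: (23.304,-11.605) -> (22.244,-11.042), length = 1.2
Total = 17.4

Answer: 17.4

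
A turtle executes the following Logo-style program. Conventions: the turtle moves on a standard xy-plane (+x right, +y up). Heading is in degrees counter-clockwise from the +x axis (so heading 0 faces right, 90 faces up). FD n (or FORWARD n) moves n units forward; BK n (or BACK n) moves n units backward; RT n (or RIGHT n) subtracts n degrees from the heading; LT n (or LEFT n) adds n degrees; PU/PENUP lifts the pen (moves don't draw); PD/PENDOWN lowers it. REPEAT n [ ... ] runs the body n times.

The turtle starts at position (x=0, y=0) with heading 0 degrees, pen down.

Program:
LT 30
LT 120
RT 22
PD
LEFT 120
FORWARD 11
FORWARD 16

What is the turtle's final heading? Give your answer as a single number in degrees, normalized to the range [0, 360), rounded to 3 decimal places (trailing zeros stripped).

Executing turtle program step by step:
Start: pos=(0,0), heading=0, pen down
LT 30: heading 0 -> 30
LT 120: heading 30 -> 150
RT 22: heading 150 -> 128
PD: pen down
LT 120: heading 128 -> 248
FD 11: (0,0) -> (-4.121,-10.199) [heading=248, draw]
FD 16: (-4.121,-10.199) -> (-10.114,-25.034) [heading=248, draw]
Final: pos=(-10.114,-25.034), heading=248, 2 segment(s) drawn

Answer: 248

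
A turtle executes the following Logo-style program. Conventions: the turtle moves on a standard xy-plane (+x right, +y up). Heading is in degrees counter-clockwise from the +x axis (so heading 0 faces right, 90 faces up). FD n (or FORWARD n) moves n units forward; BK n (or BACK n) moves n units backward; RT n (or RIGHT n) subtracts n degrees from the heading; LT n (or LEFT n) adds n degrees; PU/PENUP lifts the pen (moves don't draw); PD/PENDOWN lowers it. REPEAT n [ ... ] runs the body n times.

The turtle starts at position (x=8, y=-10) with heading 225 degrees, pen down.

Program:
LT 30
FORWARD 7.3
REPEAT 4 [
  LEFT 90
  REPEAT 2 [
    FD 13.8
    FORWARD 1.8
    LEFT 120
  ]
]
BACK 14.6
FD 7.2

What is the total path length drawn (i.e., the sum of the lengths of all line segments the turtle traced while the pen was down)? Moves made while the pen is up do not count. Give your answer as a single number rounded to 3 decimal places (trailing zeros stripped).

Answer: 153.9

Derivation:
Executing turtle program step by step:
Start: pos=(8,-10), heading=225, pen down
LT 30: heading 225 -> 255
FD 7.3: (8,-10) -> (6.111,-17.051) [heading=255, draw]
REPEAT 4 [
  -- iteration 1/4 --
  LT 90: heading 255 -> 345
  REPEAT 2 [
    -- iteration 1/2 --
    FD 13.8: (6.111,-17.051) -> (19.44,-20.623) [heading=345, draw]
    FD 1.8: (19.44,-20.623) -> (21.179,-21.089) [heading=345, draw]
    LT 120: heading 345 -> 105
    -- iteration 2/2 --
    FD 13.8: (21.179,-21.089) -> (17.607,-7.759) [heading=105, draw]
    FD 1.8: (17.607,-7.759) -> (17.141,-6.02) [heading=105, draw]
    LT 120: heading 105 -> 225
  ]
  -- iteration 2/4 --
  LT 90: heading 225 -> 315
  REPEAT 2 [
    -- iteration 1/2 --
    FD 13.8: (17.141,-6.02) -> (26.9,-15.778) [heading=315, draw]
    FD 1.8: (26.9,-15.778) -> (28.172,-17.051) [heading=315, draw]
    LT 120: heading 315 -> 75
    -- iteration 2/2 --
    FD 13.8: (28.172,-17.051) -> (31.744,-3.721) [heading=75, draw]
    FD 1.8: (31.744,-3.721) -> (32.21,-1.983) [heading=75, draw]
    LT 120: heading 75 -> 195
  ]
  -- iteration 3/4 --
  LT 90: heading 195 -> 285
  REPEAT 2 [
    -- iteration 1/2 --
    FD 13.8: (32.21,-1.983) -> (35.782,-15.313) [heading=285, draw]
    FD 1.8: (35.782,-15.313) -> (36.248,-17.051) [heading=285, draw]
    LT 120: heading 285 -> 45
    -- iteration 2/2 --
    FD 13.8: (36.248,-17.051) -> (46.006,-7.293) [heading=45, draw]
    FD 1.8: (46.006,-7.293) -> (47.278,-6.02) [heading=45, draw]
    LT 120: heading 45 -> 165
  ]
  -- iteration 4/4 --
  LT 90: heading 165 -> 255
  REPEAT 2 [
    -- iteration 1/2 --
    FD 13.8: (47.278,-6.02) -> (43.707,-19.35) [heading=255, draw]
    FD 1.8: (43.707,-19.35) -> (43.241,-21.089) [heading=255, draw]
    LT 120: heading 255 -> 15
    -- iteration 2/2 --
    FD 13.8: (43.241,-21.089) -> (56.571,-17.517) [heading=15, draw]
    FD 1.8: (56.571,-17.517) -> (58.309,-17.051) [heading=15, draw]
    LT 120: heading 15 -> 135
  ]
]
BK 14.6: (58.309,-17.051) -> (68.633,-27.375) [heading=135, draw]
FD 7.2: (68.633,-27.375) -> (63.542,-22.284) [heading=135, draw]
Final: pos=(63.542,-22.284), heading=135, 19 segment(s) drawn

Segment lengths:
  seg 1: (8,-10) -> (6.111,-17.051), length = 7.3
  seg 2: (6.111,-17.051) -> (19.44,-20.623), length = 13.8
  seg 3: (19.44,-20.623) -> (21.179,-21.089), length = 1.8
  seg 4: (21.179,-21.089) -> (17.607,-7.759), length = 13.8
  seg 5: (17.607,-7.759) -> (17.141,-6.02), length = 1.8
  seg 6: (17.141,-6.02) -> (26.9,-15.778), length = 13.8
  seg 7: (26.9,-15.778) -> (28.172,-17.051), length = 1.8
  seg 8: (28.172,-17.051) -> (31.744,-3.721), length = 13.8
  seg 9: (31.744,-3.721) -> (32.21,-1.983), length = 1.8
  seg 10: (32.21,-1.983) -> (35.782,-15.313), length = 13.8
  seg 11: (35.782,-15.313) -> (36.248,-17.051), length = 1.8
  seg 12: (36.248,-17.051) -> (46.006,-7.293), length = 13.8
  seg 13: (46.006,-7.293) -> (47.278,-6.02), length = 1.8
  seg 14: (47.278,-6.02) -> (43.707,-19.35), length = 13.8
  seg 15: (43.707,-19.35) -> (43.241,-21.089), length = 1.8
  seg 16: (43.241,-21.089) -> (56.571,-17.517), length = 13.8
  seg 17: (56.571,-17.517) -> (58.309,-17.051), length = 1.8
  seg 18: (58.309,-17.051) -> (68.633,-27.375), length = 14.6
  seg 19: (68.633,-27.375) -> (63.542,-22.284), length = 7.2
Total = 153.9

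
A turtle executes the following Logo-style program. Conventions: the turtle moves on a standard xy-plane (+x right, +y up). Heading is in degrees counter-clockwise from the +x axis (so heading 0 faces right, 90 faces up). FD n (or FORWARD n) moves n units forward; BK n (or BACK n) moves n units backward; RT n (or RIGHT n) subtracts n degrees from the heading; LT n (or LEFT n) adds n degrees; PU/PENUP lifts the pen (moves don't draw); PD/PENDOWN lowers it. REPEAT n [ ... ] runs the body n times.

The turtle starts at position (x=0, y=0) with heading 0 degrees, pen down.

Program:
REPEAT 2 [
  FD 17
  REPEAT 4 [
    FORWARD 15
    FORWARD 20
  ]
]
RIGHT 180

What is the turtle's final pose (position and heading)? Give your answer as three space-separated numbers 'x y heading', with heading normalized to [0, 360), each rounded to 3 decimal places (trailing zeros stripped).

Answer: 314 0 180

Derivation:
Executing turtle program step by step:
Start: pos=(0,0), heading=0, pen down
REPEAT 2 [
  -- iteration 1/2 --
  FD 17: (0,0) -> (17,0) [heading=0, draw]
  REPEAT 4 [
    -- iteration 1/4 --
    FD 15: (17,0) -> (32,0) [heading=0, draw]
    FD 20: (32,0) -> (52,0) [heading=0, draw]
    -- iteration 2/4 --
    FD 15: (52,0) -> (67,0) [heading=0, draw]
    FD 20: (67,0) -> (87,0) [heading=0, draw]
    -- iteration 3/4 --
    FD 15: (87,0) -> (102,0) [heading=0, draw]
    FD 20: (102,0) -> (122,0) [heading=0, draw]
    -- iteration 4/4 --
    FD 15: (122,0) -> (137,0) [heading=0, draw]
    FD 20: (137,0) -> (157,0) [heading=0, draw]
  ]
  -- iteration 2/2 --
  FD 17: (157,0) -> (174,0) [heading=0, draw]
  REPEAT 4 [
    -- iteration 1/4 --
    FD 15: (174,0) -> (189,0) [heading=0, draw]
    FD 20: (189,0) -> (209,0) [heading=0, draw]
    -- iteration 2/4 --
    FD 15: (209,0) -> (224,0) [heading=0, draw]
    FD 20: (224,0) -> (244,0) [heading=0, draw]
    -- iteration 3/4 --
    FD 15: (244,0) -> (259,0) [heading=0, draw]
    FD 20: (259,0) -> (279,0) [heading=0, draw]
    -- iteration 4/4 --
    FD 15: (279,0) -> (294,0) [heading=0, draw]
    FD 20: (294,0) -> (314,0) [heading=0, draw]
  ]
]
RT 180: heading 0 -> 180
Final: pos=(314,0), heading=180, 18 segment(s) drawn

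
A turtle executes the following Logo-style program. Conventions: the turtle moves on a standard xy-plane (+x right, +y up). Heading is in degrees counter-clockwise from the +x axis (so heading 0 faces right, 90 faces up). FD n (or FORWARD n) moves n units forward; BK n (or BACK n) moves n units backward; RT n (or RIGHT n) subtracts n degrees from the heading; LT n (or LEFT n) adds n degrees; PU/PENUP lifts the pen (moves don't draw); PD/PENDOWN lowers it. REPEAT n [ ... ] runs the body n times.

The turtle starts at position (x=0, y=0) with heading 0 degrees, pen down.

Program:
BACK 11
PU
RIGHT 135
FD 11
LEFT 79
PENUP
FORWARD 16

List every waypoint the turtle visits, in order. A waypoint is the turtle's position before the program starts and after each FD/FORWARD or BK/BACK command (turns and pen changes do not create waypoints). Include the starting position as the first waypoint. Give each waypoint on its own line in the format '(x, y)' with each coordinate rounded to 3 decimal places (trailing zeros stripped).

Answer: (0, 0)
(-11, 0)
(-18.778, -7.778)
(-9.831, -21.043)

Derivation:
Executing turtle program step by step:
Start: pos=(0,0), heading=0, pen down
BK 11: (0,0) -> (-11,0) [heading=0, draw]
PU: pen up
RT 135: heading 0 -> 225
FD 11: (-11,0) -> (-18.778,-7.778) [heading=225, move]
LT 79: heading 225 -> 304
PU: pen up
FD 16: (-18.778,-7.778) -> (-9.831,-21.043) [heading=304, move]
Final: pos=(-9.831,-21.043), heading=304, 1 segment(s) drawn
Waypoints (4 total):
(0, 0)
(-11, 0)
(-18.778, -7.778)
(-9.831, -21.043)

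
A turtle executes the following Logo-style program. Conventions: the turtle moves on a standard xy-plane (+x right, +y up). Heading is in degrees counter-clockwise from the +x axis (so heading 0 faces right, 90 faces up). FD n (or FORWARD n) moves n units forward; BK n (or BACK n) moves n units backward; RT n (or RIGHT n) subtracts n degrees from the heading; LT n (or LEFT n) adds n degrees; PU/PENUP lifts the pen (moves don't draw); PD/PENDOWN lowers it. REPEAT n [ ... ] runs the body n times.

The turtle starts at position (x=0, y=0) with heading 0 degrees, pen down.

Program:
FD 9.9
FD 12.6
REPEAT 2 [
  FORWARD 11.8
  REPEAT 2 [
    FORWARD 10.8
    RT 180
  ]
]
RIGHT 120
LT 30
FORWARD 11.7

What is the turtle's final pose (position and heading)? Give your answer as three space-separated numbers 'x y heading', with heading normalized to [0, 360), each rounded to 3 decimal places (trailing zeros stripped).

Executing turtle program step by step:
Start: pos=(0,0), heading=0, pen down
FD 9.9: (0,0) -> (9.9,0) [heading=0, draw]
FD 12.6: (9.9,0) -> (22.5,0) [heading=0, draw]
REPEAT 2 [
  -- iteration 1/2 --
  FD 11.8: (22.5,0) -> (34.3,0) [heading=0, draw]
  REPEAT 2 [
    -- iteration 1/2 --
    FD 10.8: (34.3,0) -> (45.1,0) [heading=0, draw]
    RT 180: heading 0 -> 180
    -- iteration 2/2 --
    FD 10.8: (45.1,0) -> (34.3,0) [heading=180, draw]
    RT 180: heading 180 -> 0
  ]
  -- iteration 2/2 --
  FD 11.8: (34.3,0) -> (46.1,0) [heading=0, draw]
  REPEAT 2 [
    -- iteration 1/2 --
    FD 10.8: (46.1,0) -> (56.9,0) [heading=0, draw]
    RT 180: heading 0 -> 180
    -- iteration 2/2 --
    FD 10.8: (56.9,0) -> (46.1,0) [heading=180, draw]
    RT 180: heading 180 -> 0
  ]
]
RT 120: heading 0 -> 240
LT 30: heading 240 -> 270
FD 11.7: (46.1,0) -> (46.1,-11.7) [heading=270, draw]
Final: pos=(46.1,-11.7), heading=270, 9 segment(s) drawn

Answer: 46.1 -11.7 270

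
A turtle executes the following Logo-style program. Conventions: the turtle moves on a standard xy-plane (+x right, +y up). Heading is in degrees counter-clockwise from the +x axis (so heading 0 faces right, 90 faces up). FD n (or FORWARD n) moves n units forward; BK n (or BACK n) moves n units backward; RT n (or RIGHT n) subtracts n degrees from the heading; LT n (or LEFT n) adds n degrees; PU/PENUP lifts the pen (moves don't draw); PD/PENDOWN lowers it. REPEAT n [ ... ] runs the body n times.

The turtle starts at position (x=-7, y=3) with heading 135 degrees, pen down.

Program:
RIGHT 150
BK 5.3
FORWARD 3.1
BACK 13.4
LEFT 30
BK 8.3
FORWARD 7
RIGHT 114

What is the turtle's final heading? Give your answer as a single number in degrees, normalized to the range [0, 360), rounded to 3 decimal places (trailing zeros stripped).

Answer: 261

Derivation:
Executing turtle program step by step:
Start: pos=(-7,3), heading=135, pen down
RT 150: heading 135 -> 345
BK 5.3: (-7,3) -> (-12.119,4.372) [heading=345, draw]
FD 3.1: (-12.119,4.372) -> (-9.125,3.569) [heading=345, draw]
BK 13.4: (-9.125,3.569) -> (-22.068,7.038) [heading=345, draw]
LT 30: heading 345 -> 15
BK 8.3: (-22.068,7.038) -> (-30.086,4.889) [heading=15, draw]
FD 7: (-30.086,4.889) -> (-23.324,6.701) [heading=15, draw]
RT 114: heading 15 -> 261
Final: pos=(-23.324,6.701), heading=261, 5 segment(s) drawn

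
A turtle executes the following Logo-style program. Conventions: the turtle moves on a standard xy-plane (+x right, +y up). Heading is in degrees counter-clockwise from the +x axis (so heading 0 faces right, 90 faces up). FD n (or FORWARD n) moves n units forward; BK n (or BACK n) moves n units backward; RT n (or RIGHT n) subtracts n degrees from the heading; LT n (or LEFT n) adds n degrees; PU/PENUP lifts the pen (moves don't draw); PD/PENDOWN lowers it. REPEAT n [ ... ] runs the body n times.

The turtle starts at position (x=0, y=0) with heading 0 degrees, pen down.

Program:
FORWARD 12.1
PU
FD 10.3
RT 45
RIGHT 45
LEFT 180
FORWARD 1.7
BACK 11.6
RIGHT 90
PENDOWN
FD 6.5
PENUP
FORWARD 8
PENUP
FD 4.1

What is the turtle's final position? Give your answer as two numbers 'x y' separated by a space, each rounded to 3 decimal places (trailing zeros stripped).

Executing turtle program step by step:
Start: pos=(0,0), heading=0, pen down
FD 12.1: (0,0) -> (12.1,0) [heading=0, draw]
PU: pen up
FD 10.3: (12.1,0) -> (22.4,0) [heading=0, move]
RT 45: heading 0 -> 315
RT 45: heading 315 -> 270
LT 180: heading 270 -> 90
FD 1.7: (22.4,0) -> (22.4,1.7) [heading=90, move]
BK 11.6: (22.4,1.7) -> (22.4,-9.9) [heading=90, move]
RT 90: heading 90 -> 0
PD: pen down
FD 6.5: (22.4,-9.9) -> (28.9,-9.9) [heading=0, draw]
PU: pen up
FD 8: (28.9,-9.9) -> (36.9,-9.9) [heading=0, move]
PU: pen up
FD 4.1: (36.9,-9.9) -> (41,-9.9) [heading=0, move]
Final: pos=(41,-9.9), heading=0, 2 segment(s) drawn

Answer: 41 -9.9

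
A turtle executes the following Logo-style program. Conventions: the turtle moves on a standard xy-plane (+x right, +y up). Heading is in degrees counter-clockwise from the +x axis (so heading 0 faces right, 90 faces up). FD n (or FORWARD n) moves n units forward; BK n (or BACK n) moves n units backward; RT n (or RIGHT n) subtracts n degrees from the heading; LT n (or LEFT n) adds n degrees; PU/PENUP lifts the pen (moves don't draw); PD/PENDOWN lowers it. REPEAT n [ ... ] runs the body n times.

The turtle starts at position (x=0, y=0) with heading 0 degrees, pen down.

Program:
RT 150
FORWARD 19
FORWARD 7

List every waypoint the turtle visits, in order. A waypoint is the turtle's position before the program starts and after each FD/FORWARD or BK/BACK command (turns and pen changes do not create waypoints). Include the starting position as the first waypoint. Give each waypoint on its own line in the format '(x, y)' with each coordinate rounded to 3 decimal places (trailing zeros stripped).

Answer: (0, 0)
(-16.454, -9.5)
(-22.517, -13)

Derivation:
Executing turtle program step by step:
Start: pos=(0,0), heading=0, pen down
RT 150: heading 0 -> 210
FD 19: (0,0) -> (-16.454,-9.5) [heading=210, draw]
FD 7: (-16.454,-9.5) -> (-22.517,-13) [heading=210, draw]
Final: pos=(-22.517,-13), heading=210, 2 segment(s) drawn
Waypoints (3 total):
(0, 0)
(-16.454, -9.5)
(-22.517, -13)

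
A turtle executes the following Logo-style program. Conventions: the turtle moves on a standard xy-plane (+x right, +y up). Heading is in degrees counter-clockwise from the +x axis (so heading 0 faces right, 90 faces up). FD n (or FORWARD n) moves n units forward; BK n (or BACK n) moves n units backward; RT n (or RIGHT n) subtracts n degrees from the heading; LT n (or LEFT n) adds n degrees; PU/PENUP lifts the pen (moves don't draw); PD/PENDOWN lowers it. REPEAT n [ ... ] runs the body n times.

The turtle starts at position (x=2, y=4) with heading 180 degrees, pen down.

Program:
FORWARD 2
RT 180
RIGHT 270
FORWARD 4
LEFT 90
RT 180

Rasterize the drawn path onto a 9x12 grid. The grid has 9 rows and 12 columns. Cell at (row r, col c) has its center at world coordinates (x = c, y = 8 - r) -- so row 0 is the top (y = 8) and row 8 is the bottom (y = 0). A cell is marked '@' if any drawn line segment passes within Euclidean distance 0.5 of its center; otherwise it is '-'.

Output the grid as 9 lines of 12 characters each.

Segment 0: (2,4) -> (0,4)
Segment 1: (0,4) -> (-0,8)

Answer: @-----------
@-----------
@-----------
@-----------
@@@---------
------------
------------
------------
------------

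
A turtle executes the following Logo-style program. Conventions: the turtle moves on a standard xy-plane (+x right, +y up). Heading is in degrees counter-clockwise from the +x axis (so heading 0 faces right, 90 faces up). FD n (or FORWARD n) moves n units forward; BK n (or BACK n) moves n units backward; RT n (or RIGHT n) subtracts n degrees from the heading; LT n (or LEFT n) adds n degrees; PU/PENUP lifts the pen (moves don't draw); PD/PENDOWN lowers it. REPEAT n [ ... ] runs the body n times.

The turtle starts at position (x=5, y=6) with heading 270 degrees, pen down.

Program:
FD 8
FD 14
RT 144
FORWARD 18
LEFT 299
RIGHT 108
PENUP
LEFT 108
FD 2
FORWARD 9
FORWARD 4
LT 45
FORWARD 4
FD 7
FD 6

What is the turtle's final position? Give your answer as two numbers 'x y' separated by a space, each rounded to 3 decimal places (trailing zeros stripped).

Executing turtle program step by step:
Start: pos=(5,6), heading=270, pen down
FD 8: (5,6) -> (5,-2) [heading=270, draw]
FD 14: (5,-2) -> (5,-16) [heading=270, draw]
RT 144: heading 270 -> 126
FD 18: (5,-16) -> (-5.58,-1.438) [heading=126, draw]
LT 299: heading 126 -> 65
RT 108: heading 65 -> 317
PU: pen up
LT 108: heading 317 -> 65
FD 2: (-5.58,-1.438) -> (-4.735,0.375) [heading=65, move]
FD 9: (-4.735,0.375) -> (-0.931,8.532) [heading=65, move]
FD 4: (-0.931,8.532) -> (0.759,12.157) [heading=65, move]
LT 45: heading 65 -> 110
FD 4: (0.759,12.157) -> (-0.609,15.916) [heading=110, move]
FD 7: (-0.609,15.916) -> (-3.003,22.494) [heading=110, move]
FD 6: (-3.003,22.494) -> (-5.055,28.132) [heading=110, move]
Final: pos=(-5.055,28.132), heading=110, 3 segment(s) drawn

Answer: -5.055 28.132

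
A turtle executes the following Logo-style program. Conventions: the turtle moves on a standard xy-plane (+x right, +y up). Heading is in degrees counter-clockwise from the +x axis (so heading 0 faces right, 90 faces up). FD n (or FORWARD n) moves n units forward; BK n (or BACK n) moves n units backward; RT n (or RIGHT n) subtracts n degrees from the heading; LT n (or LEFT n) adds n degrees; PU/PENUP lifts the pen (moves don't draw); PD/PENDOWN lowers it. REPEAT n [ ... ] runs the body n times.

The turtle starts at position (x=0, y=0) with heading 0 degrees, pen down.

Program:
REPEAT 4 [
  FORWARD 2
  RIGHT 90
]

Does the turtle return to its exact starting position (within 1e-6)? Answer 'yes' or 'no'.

Executing turtle program step by step:
Start: pos=(0,0), heading=0, pen down
REPEAT 4 [
  -- iteration 1/4 --
  FD 2: (0,0) -> (2,0) [heading=0, draw]
  RT 90: heading 0 -> 270
  -- iteration 2/4 --
  FD 2: (2,0) -> (2,-2) [heading=270, draw]
  RT 90: heading 270 -> 180
  -- iteration 3/4 --
  FD 2: (2,-2) -> (0,-2) [heading=180, draw]
  RT 90: heading 180 -> 90
  -- iteration 4/4 --
  FD 2: (0,-2) -> (0,0) [heading=90, draw]
  RT 90: heading 90 -> 0
]
Final: pos=(0,0), heading=0, 4 segment(s) drawn

Start position: (0, 0)
Final position: (0, 0)
Distance = 0; < 1e-6 -> CLOSED

Answer: yes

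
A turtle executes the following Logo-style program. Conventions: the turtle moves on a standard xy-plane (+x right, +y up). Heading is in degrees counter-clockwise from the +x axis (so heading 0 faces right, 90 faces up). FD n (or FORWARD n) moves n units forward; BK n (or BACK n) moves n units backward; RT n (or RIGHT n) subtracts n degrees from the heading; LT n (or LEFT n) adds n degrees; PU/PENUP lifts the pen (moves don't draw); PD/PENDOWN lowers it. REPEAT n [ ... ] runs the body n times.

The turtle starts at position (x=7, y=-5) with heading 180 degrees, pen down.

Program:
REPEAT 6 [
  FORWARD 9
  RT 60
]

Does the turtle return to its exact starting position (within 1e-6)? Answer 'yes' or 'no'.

Answer: yes

Derivation:
Executing turtle program step by step:
Start: pos=(7,-5), heading=180, pen down
REPEAT 6 [
  -- iteration 1/6 --
  FD 9: (7,-5) -> (-2,-5) [heading=180, draw]
  RT 60: heading 180 -> 120
  -- iteration 2/6 --
  FD 9: (-2,-5) -> (-6.5,2.794) [heading=120, draw]
  RT 60: heading 120 -> 60
  -- iteration 3/6 --
  FD 9: (-6.5,2.794) -> (-2,10.588) [heading=60, draw]
  RT 60: heading 60 -> 0
  -- iteration 4/6 --
  FD 9: (-2,10.588) -> (7,10.588) [heading=0, draw]
  RT 60: heading 0 -> 300
  -- iteration 5/6 --
  FD 9: (7,10.588) -> (11.5,2.794) [heading=300, draw]
  RT 60: heading 300 -> 240
  -- iteration 6/6 --
  FD 9: (11.5,2.794) -> (7,-5) [heading=240, draw]
  RT 60: heading 240 -> 180
]
Final: pos=(7,-5), heading=180, 6 segment(s) drawn

Start position: (7, -5)
Final position: (7, -5)
Distance = 0; < 1e-6 -> CLOSED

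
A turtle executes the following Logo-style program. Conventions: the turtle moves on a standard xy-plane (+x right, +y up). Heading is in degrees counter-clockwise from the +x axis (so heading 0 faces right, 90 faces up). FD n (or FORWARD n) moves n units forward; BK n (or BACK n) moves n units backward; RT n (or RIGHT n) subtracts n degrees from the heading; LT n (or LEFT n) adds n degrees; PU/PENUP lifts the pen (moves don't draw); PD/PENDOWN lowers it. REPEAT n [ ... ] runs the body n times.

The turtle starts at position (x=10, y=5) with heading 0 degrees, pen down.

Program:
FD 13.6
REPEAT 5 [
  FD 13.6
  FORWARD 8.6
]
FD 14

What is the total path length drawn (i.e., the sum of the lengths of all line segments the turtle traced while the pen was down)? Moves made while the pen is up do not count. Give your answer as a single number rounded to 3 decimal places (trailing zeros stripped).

Executing turtle program step by step:
Start: pos=(10,5), heading=0, pen down
FD 13.6: (10,5) -> (23.6,5) [heading=0, draw]
REPEAT 5 [
  -- iteration 1/5 --
  FD 13.6: (23.6,5) -> (37.2,5) [heading=0, draw]
  FD 8.6: (37.2,5) -> (45.8,5) [heading=0, draw]
  -- iteration 2/5 --
  FD 13.6: (45.8,5) -> (59.4,5) [heading=0, draw]
  FD 8.6: (59.4,5) -> (68,5) [heading=0, draw]
  -- iteration 3/5 --
  FD 13.6: (68,5) -> (81.6,5) [heading=0, draw]
  FD 8.6: (81.6,5) -> (90.2,5) [heading=0, draw]
  -- iteration 4/5 --
  FD 13.6: (90.2,5) -> (103.8,5) [heading=0, draw]
  FD 8.6: (103.8,5) -> (112.4,5) [heading=0, draw]
  -- iteration 5/5 --
  FD 13.6: (112.4,5) -> (126,5) [heading=0, draw]
  FD 8.6: (126,5) -> (134.6,5) [heading=0, draw]
]
FD 14: (134.6,5) -> (148.6,5) [heading=0, draw]
Final: pos=(148.6,5), heading=0, 12 segment(s) drawn

Segment lengths:
  seg 1: (10,5) -> (23.6,5), length = 13.6
  seg 2: (23.6,5) -> (37.2,5), length = 13.6
  seg 3: (37.2,5) -> (45.8,5), length = 8.6
  seg 4: (45.8,5) -> (59.4,5), length = 13.6
  seg 5: (59.4,5) -> (68,5), length = 8.6
  seg 6: (68,5) -> (81.6,5), length = 13.6
  seg 7: (81.6,5) -> (90.2,5), length = 8.6
  seg 8: (90.2,5) -> (103.8,5), length = 13.6
  seg 9: (103.8,5) -> (112.4,5), length = 8.6
  seg 10: (112.4,5) -> (126,5), length = 13.6
  seg 11: (126,5) -> (134.6,5), length = 8.6
  seg 12: (134.6,5) -> (148.6,5), length = 14
Total = 138.6

Answer: 138.6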